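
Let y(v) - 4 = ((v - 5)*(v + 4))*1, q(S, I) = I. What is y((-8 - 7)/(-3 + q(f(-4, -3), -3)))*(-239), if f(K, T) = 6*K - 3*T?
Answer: 11711/4 ≈ 2927.8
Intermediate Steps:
f(K, T) = -3*T + 6*K
y(v) = 4 + (-5 + v)*(4 + v) (y(v) = 4 + ((v - 5)*(v + 4))*1 = 4 + ((-5 + v)*(4 + v))*1 = 4 + (-5 + v)*(4 + v))
y((-8 - 7)/(-3 + q(f(-4, -3), -3)))*(-239) = (-16 + ((-8 - 7)/(-3 - 3))² - (-8 - 7)/(-3 - 3))*(-239) = (-16 + (-15/(-6))² - (-15)/(-6))*(-239) = (-16 + (-15*(-⅙))² - (-15)*(-1)/6)*(-239) = (-16 + (5/2)² - 1*5/2)*(-239) = (-16 + 25/4 - 5/2)*(-239) = -49/4*(-239) = 11711/4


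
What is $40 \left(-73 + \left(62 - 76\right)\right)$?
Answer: $-3480$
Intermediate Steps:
$40 \left(-73 + \left(62 - 76\right)\right) = 40 \left(-73 - 14\right) = 40 \left(-87\right) = -3480$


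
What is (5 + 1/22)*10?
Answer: 555/11 ≈ 50.455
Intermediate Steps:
(5 + 1/22)*10 = (111/22)*10 = 555/11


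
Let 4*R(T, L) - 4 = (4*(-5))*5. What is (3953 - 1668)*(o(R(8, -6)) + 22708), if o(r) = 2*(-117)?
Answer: 51353090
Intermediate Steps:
R(T, L) = -24 (R(T, L) = 1 + ((4*(-5))*5)/4 = 1 + (-20*5)/4 = 1 + (¼)*(-100) = 1 - 25 = -24)
o(r) = -234
(3953 - 1668)*(o(R(8, -6)) + 22708) = (3953 - 1668)*(-234 + 22708) = 2285*22474 = 51353090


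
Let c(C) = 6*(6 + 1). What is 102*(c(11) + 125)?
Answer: 17034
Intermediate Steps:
c(C) = 42 (c(C) = 6*7 = 42)
102*(c(11) + 125) = 102*(42 + 125) = 102*167 = 17034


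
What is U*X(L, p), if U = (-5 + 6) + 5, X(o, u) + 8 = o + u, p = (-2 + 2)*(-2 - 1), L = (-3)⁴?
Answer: 438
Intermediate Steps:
L = 81
p = 0 (p = 0*(-3) = 0)
X(o, u) = -8 + o + u (X(o, u) = -8 + (o + u) = -8 + o + u)
U = 6 (U = 1 + 5 = 6)
U*X(L, p) = 6*(-8 + 81 + 0) = 6*73 = 438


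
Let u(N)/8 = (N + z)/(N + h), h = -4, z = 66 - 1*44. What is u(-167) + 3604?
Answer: 617444/171 ≈ 3610.8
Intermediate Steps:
z = 22 (z = 66 - 44 = 22)
u(N) = 8*(22 + N)/(-4 + N) (u(N) = 8*((N + 22)/(N - 4)) = 8*((22 + N)/(-4 + N)) = 8*(22 + N)/(-4 + N))
u(-167) + 3604 = 8*(22 - 167)/(-4 - 167) + 3604 = 8*(-145)/(-171) + 3604 = 8*(-1/171)*(-145) + 3604 = 1160/171 + 3604 = 617444/171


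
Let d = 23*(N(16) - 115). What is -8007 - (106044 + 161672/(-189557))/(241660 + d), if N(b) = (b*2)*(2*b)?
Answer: -398539803662569/49771412819 ≈ -8007.4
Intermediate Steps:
N(b) = 4*b**2 (N(b) = (2*b)*(2*b) = 4*b**2)
d = 20907 (d = 23*(4*16**2 - 115) = 23*(4*256 - 115) = 23*(1024 - 115) = 23*909 = 20907)
-8007 - (106044 + 161672/(-189557))/(241660 + d) = -8007 - (106044 + 161672/(-189557))/(241660 + 20907) = -8007 - (106044 + 161672*(-1/189557))/262567 = -8007 - (106044 - 161672/189557)/262567 = -8007 - 20101220836/(189557*262567) = -8007 - 1*20101220836/49771412819 = -8007 - 20101220836/49771412819 = -398539803662569/49771412819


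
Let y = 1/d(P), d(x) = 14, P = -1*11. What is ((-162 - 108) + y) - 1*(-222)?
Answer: -671/14 ≈ -47.929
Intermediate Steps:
P = -11
y = 1/14 ≈ 0.071429
((-162 - 108) + y) - 1*(-222) = ((-162 - 108) + 1/14) - 1*(-222) = (-270 + 1/14) + 222 = -3779/14 + 222 = -671/14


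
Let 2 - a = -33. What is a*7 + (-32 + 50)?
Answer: 263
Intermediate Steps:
a = 35 (a = 2 - 1*(-33) = 2 + 33 = 35)
a*7 + (-32 + 50) = 35*7 + (-32 + 50) = 245 + 18 = 263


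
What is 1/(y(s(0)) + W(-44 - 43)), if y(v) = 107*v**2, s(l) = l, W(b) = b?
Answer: -1/87 ≈ -0.011494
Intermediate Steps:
1/(y(s(0)) + W(-44 - 43)) = 1/(107*0**2 + (-44 - 43)) = 1/(107*0 - 87) = 1/(0 - 87) = 1/(-87) = -1/87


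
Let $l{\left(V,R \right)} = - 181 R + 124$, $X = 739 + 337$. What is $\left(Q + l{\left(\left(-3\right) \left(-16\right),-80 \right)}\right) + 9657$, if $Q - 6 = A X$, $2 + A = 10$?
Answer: $32875$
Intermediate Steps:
$X = 1076$
$A = 8$ ($A = -2 + 10 = 8$)
$l{\left(V,R \right)} = 124 - 181 R$
$Q = 8614$ ($Q = 6 + 8 \cdot 1076 = 6 + 8608 = 8614$)
$\left(Q + l{\left(\left(-3\right) \left(-16\right),-80 \right)}\right) + 9657 = \left(8614 + \left(124 - -14480\right)\right) + 9657 = \left(8614 + \left(124 + 14480\right)\right) + 9657 = \left(8614 + 14604\right) + 9657 = 23218 + 9657 = 32875$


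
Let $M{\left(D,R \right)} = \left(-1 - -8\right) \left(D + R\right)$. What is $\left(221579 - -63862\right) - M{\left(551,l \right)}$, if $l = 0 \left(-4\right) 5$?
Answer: $281584$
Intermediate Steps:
$l = 0$ ($l = 0 \cdot 5 = 0$)
$M{\left(D,R \right)} = 7 D + 7 R$ ($M{\left(D,R \right)} = \left(-1 + 8\right) \left(D + R\right) = 7 \left(D + R\right) = 7 D + 7 R$)
$\left(221579 - -63862\right) - M{\left(551,l \right)} = \left(221579 - -63862\right) - \left(7 \cdot 551 + 7 \cdot 0\right) = \left(221579 + 63862\right) - \left(3857 + 0\right) = 285441 - 3857 = 281584$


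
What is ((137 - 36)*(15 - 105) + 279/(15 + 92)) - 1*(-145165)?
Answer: 14560304/107 ≈ 1.3608e+5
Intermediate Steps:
((137 - 36)*(15 - 105) + 279/(15 + 92)) - 1*(-145165) = (101*(-90) + 279/107) + 145165 = (-9090 + 279*(1/107)) + 145165 = (-9090 + 279/107) + 145165 = -972351/107 + 145165 = 14560304/107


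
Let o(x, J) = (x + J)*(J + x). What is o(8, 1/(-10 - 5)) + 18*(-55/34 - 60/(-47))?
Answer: 10211014/179775 ≈ 56.799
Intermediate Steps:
o(x, J) = (J + x)**2 (o(x, J) = (J + x)*(J + x) = (J + x)**2)
o(8, 1/(-10 - 5)) + 18*(-55/34 - 60/(-47)) = (1/(-10 - 5) + 8)**2 + 18*(-55/34 - 60/(-47)) = (1/(-15) + 8)**2 + 18*(-55*1/34 - 60*(-1/47)) = (-1/15 + 8)**2 + 18*(-55/34 + 60/47) = (119/15)**2 + 18*(-545/1598) = 14161/225 - 4905/799 = 10211014/179775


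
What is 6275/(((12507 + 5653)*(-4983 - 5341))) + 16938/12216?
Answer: 26462705221/19085854912 ≈ 1.3865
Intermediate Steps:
6275/(((12507 + 5653)*(-4983 - 5341))) + 16938/12216 = 6275/((18160*(-10324))) + 16938*(1/12216) = 6275/(-187483840) + 2823/2036 = 6275*(-1/187483840) + 2823/2036 = -1255/37496768 + 2823/2036 = 26462705221/19085854912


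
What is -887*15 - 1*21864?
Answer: -35169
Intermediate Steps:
-887*15 - 1*21864 = -13305 - 21864 = -35169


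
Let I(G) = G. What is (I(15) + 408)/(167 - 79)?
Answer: 423/88 ≈ 4.8068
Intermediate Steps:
(I(15) + 408)/(167 - 79) = (15 + 408)/(167 - 79) = 423/88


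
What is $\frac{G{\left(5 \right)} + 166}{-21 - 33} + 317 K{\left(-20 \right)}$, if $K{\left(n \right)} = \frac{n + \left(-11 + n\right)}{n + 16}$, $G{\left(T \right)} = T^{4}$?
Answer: $\frac{434927}{108} \approx 4027.1$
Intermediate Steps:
$K{\left(n \right)} = \frac{-11 + 2 n}{16 + n}$
$\frac{G{\left(5 \right)} + 166}{-21 - 33} + 317 K{\left(-20 \right)} = \frac{5^{4} + 166}{-21 - 33} + 317 \frac{-11 + 2 \left(-20\right)}{16 - 20} = \frac{625 + 166}{-54} + 317 \frac{-11 - 40}{-4} = 791 \left(- \frac{1}{54}\right) + 317 \left(\left(- \frac{1}{4}\right) \left(-51\right)\right) = - \frac{791}{54} + 317 \cdot \frac{51}{4} = - \frac{791}{54} + \frac{16167}{4} = \frac{434927}{108}$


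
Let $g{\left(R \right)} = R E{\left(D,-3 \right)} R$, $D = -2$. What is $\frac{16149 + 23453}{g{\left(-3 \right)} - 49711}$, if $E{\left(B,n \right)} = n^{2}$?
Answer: $- \frac{19801}{24815} \approx -0.79795$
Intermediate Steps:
$g{\left(R \right)} = 9 R^{2}$ ($g{\left(R \right)} = R \left(-3\right)^{2} R = R 9 R = 9 R R = 9 R^{2}$)
$\frac{16149 + 23453}{g{\left(-3 \right)} - 49711} = \frac{16149 + 23453}{9 \left(-3\right)^{2} - 49711} = \frac{39602}{9 \cdot 9 - 49711} = \frac{39602}{81 - 49711} = \frac{39602}{-49630} = 39602 \left(- \frac{1}{49630}\right) = - \frac{19801}{24815}$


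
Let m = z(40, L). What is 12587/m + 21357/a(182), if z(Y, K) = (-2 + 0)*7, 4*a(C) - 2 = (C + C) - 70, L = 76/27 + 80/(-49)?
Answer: -158110/259 ≈ -610.46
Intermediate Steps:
L = 1564/1323 (L = 76*(1/27) + 80*(-1/49) = 76/27 - 80/49 = 1564/1323 ≈ 1.1822)
a(C) = -17 + C/2 (a(C) = 1/2 + ((C + C) - 70)/4 = 1/2 + (2*C - 70)/4 = 1/2 + (-70 + 2*C)/4 = 1/2 + (-35/2 + C/2) = -17 + C/2)
z(Y, K) = -14 (z(Y, K) = -2*7 = -14)
m = -14
12587/m + 21357/a(182) = 12587/(-14) + 21357/(-17 + (1/2)*182) = 12587*(-1/14) + 21357/(-17 + 91) = -12587/14 + 21357/74 = -158110/259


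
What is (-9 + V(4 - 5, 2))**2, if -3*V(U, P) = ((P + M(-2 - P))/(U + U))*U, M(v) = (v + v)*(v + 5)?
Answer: 64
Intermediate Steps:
M(v) = 2*v*(5 + v) (M(v) = (2*v)*(5 + v) = 2*v*(5 + v))
V(U, P) = -P/6 - (-2 - P)*(3 - P)/3 (V(U, P) = -(P + 2*(-2 - P)*(5 + (-2 - P)))/(U + U)*U/3 = -(P + 2*(-2 - P)*(3 - P))/((2*U))*U/3 = -(P + 2*(-2 - P)*(3 - P))*(1/(2*U))*U/3 = -(P + 2*(-2 - P)*(3 - P))/(2*U)*U/3 = -(P/2 + (-2 - P)*(3 - P))/3 = -P/6 - (-2 - P)*(3 - P)/3)
(-9 + V(4 - 5, 2))**2 = (-9 + (2 - 1/3*2**2 + (1/6)*2))**2 = (-9 + (2 - 1/3*4 + 1/3))**2 = (-9 + (2 - 4/3 + 1/3))**2 = (-9 + 1)**2 = (-8)**2 = 64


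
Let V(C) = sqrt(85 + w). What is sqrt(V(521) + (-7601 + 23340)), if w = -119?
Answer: sqrt(15739 + I*sqrt(34)) ≈ 125.46 + 0.0232*I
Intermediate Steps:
V(C) = I*sqrt(34) (V(C) = sqrt(85 - 119) = sqrt(-34) = I*sqrt(34))
sqrt(V(521) + (-7601 + 23340)) = sqrt(I*sqrt(34) + (-7601 + 23340)) = sqrt(I*sqrt(34) + 15739) = sqrt(15739 + I*sqrt(34))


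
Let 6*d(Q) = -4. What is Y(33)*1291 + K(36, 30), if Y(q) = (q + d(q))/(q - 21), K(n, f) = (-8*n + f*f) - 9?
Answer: 146935/36 ≈ 4081.5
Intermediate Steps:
K(n, f) = -9 + f² - 8*n (K(n, f) = (-8*n + f²) - 9 = (f² - 8*n) - 9 = -9 + f² - 8*n)
d(Q) = -⅔ (d(Q) = (⅙)*(-4) = -⅔)
Y(q) = (-⅔ + q)/(-21 + q) (Y(q) = (q - ⅔)/(q - 21) = (-⅔ + q)/(-21 + q))
Y(33)*1291 + K(36, 30) = ((-⅔ + 33)/(-21 + 33))*1291 + (-9 + 30² - 8*36) = ((97/3)/12)*1291 + (-9 + 900 - 288) = ((1/12)*(97/3))*1291 + 603 = (97/36)*1291 + 603 = 125227/36 + 603 = 146935/36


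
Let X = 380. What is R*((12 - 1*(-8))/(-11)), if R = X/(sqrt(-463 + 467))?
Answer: -3800/11 ≈ -345.45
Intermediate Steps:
R = 190 (R = 380/(sqrt(-463 + 467)) = 380/(sqrt(4)) = 380/2 = 380*(1/2) = 190)
R*((12 - 1*(-8))/(-11)) = 190*((12 - 1*(-8))/(-11)) = 190*((12 + 8)*(-1/11)) = 190*(20*(-1/11)) = 190*(-20/11) = -3800/11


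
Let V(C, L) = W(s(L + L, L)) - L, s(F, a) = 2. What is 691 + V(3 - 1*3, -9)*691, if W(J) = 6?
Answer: 11056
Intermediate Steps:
V(C, L) = 6 - L
691 + V(3 - 1*3, -9)*691 = 691 + (6 - 1*(-9))*691 = 691 + (6 + 9)*691 = 691 + 15*691 = 691 + 10365 = 11056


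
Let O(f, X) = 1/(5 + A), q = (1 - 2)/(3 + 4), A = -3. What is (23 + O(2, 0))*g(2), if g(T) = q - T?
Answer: -705/14 ≈ -50.357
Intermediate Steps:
q = -⅐ (q = -1/7 = -1*⅐ = -⅐ ≈ -0.14286)
O(f, X) = ½ (O(f, X) = 1/(5 - 3) = 1/2 = ½)
g(T) = -⅐ - T
(23 + O(2, 0))*g(2) = (23 + ½)*(-⅐ - 1*2) = 47*(-⅐ - 2)/2 = (47/2)*(-15/7) = -705/14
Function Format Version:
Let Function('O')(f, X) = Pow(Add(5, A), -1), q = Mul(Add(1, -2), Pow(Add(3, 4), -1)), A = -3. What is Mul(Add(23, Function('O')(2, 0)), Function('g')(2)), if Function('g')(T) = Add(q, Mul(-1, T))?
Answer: Rational(-705, 14) ≈ -50.357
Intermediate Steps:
q = Rational(-1, 7) (q = Mul(-1, Pow(7, -1)) = Mul(-1, Rational(1, 7)) = Rational(-1, 7) ≈ -0.14286)
Function('O')(f, X) = Rational(1, 2) (Function('O')(f, X) = Pow(Add(5, -3), -1) = Pow(2, -1) = Rational(1, 2))
Function('g')(T) = Add(Rational(-1, 7), Mul(-1, T))
Mul(Add(23, Function('O')(2, 0)), Function('g')(2)) = Mul(Add(23, Rational(1, 2)), Add(Rational(-1, 7), Mul(-1, 2))) = Mul(Rational(47, 2), Add(Rational(-1, 7), -2)) = Mul(Rational(47, 2), Rational(-15, 7)) = Rational(-705, 14)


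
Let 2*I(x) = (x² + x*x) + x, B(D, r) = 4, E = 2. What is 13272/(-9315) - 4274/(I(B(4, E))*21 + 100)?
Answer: -7692721/742095 ≈ -10.366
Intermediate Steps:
I(x) = x² + x/2 (I(x) = ((x² + x*x) + x)/2 = ((x² + x²) + x)/2 = (2*x² + x)/2 = (x + 2*x²)/2 = x² + x/2)
13272/(-9315) - 4274/(I(B(4, E))*21 + 100) = 13272/(-9315) - 4274/((4*(½ + 4))*21 + 100) = 13272*(-1/9315) - 4274/((4*(9/2))*21 + 100) = -4424/3105 - 4274/(18*21 + 100) = -4424/3105 - 4274/(378 + 100) = -4424/3105 - 4274/478 = -4424/3105 - 4274*1/478 = -4424/3105 - 2137/239 = -7692721/742095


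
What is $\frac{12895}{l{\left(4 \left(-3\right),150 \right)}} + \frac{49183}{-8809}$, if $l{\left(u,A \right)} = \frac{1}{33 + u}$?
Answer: $\frac{2385383972}{8809} \approx 2.7079 \cdot 10^{5}$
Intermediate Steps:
$\frac{12895}{l{\left(4 \left(-3\right),150 \right)}} + \frac{49183}{-8809} = \frac{12895}{\frac{1}{33 + 4 \left(-3\right)}} + \frac{49183}{-8809} = \frac{12895}{\frac{1}{33 - 12}} + 49183 \left(- \frac{1}{8809}\right) = \frac{12895}{\frac{1}{21}} - \frac{49183}{8809} = 12895 \frac{1}{\frac{1}{21}} - \frac{49183}{8809} = 12895 \cdot 21 - \frac{49183}{8809} = 270795 - \frac{49183}{8809} = \frac{2385383972}{8809}$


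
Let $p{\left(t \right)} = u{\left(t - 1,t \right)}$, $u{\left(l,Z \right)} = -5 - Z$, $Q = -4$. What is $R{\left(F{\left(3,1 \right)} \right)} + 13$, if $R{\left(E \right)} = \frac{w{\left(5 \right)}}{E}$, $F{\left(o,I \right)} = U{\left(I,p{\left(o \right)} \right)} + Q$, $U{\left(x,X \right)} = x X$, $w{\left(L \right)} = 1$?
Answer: $\frac{155}{12} \approx 12.917$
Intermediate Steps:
$p{\left(t \right)} = -5 - t$
$U{\left(x,X \right)} = X x$
$F{\left(o,I \right)} = -4 + I \left(-5 - o\right)$ ($F{\left(o,I \right)} = \left(-5 - o\right) I - 4 = I \left(-5 - o\right) - 4 = -4 + I \left(-5 - o\right)$)
$R{\left(E \right)} = \frac{1}{E}$ ($R{\left(E \right)} = 1 \frac{1}{E} = \frac{1}{E}$)
$R{\left(F{\left(3,1 \right)} \right)} + 13 = \frac{1}{-4 - 1 \left(5 + 3\right)} + 13 = \frac{1}{-4 - 1 \cdot 8} + 13 = \frac{1}{-4 - 8} + 13 = \frac{1}{-12} + 13 = - \frac{1}{12} + 13 = \frac{155}{12}$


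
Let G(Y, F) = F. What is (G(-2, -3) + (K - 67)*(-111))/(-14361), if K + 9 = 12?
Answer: -2367/4787 ≈ -0.49446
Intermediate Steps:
K = 3 (K = -9 + 12 = 3)
(G(-2, -3) + (K - 67)*(-111))/(-14361) = (-3 + (3 - 67)*(-111))/(-14361) = (-3 - 64*(-111))*(-1/14361) = (-3 + 7104)*(-1/14361) = 7101*(-1/14361) = -2367/4787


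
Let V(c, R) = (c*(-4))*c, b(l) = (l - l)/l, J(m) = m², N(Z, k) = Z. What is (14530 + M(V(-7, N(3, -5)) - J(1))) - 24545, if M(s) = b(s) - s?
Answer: -9818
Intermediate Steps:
b(l) = 0 (b(l) = 0/l = 0)
V(c, R) = -4*c² (V(c, R) = (-4*c)*c = -4*c²)
M(s) = -s (M(s) = 0 - s = -s)
(14530 + M(V(-7, N(3, -5)) - J(1))) - 24545 = (14530 - (-4*(-7)² - 1*1²)) - 24545 = (14530 - (-4*49 - 1*1)) - 24545 = (14530 - (-196 - 1)) - 24545 = (14530 - 1*(-197)) - 24545 = (14530 + 197) - 24545 = 14727 - 24545 = -9818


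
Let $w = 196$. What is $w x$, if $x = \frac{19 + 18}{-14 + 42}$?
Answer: $259$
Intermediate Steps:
$x = \frac{37}{28} \approx 1.3214$
$w x = 196 \cdot \frac{37}{28} = 259$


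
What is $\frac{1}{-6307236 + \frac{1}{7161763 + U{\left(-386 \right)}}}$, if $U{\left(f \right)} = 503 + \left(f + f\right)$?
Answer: $- \frac{7161494}{45169232770583} \approx -1.5855 \cdot 10^{-7}$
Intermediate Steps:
$U{\left(f \right)} = 503 + 2 f$
$\frac{1}{-6307236 + \frac{1}{7161763 + U{\left(-386 \right)}}} = \frac{1}{-6307236 + \frac{1}{7161763 + \left(503 + 2 \left(-386\right)\right)}} = \frac{1}{-6307236 + \frac{1}{7161763 + \left(503 - 772\right)}} = \frac{1}{-6307236 + \frac{1}{7161763 - 269}} = \frac{1}{-6307236 + \frac{1}{7161494}} = \frac{1}{- \frac{45169232770583}{7161494}} = - \frac{7161494}{45169232770583}$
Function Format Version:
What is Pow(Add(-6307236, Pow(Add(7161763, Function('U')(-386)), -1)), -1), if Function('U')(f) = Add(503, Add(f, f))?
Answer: Rational(-7161494, 45169232770583) ≈ -1.5855e-7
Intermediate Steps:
Function('U')(f) = Add(503, Mul(2, f))
Pow(Add(-6307236, Pow(Add(7161763, Function('U')(-386)), -1)), -1) = Pow(Add(-6307236, Pow(Add(7161763, Add(503, Mul(2, -386))), -1)), -1) = Pow(Add(-6307236, Pow(Add(7161763, Add(503, -772)), -1)), -1) = Pow(Add(-6307236, Pow(Add(7161763, -269), -1)), -1) = Pow(Add(-6307236, Pow(7161494, -1)), -1) = Pow(Add(-6307236, Rational(1, 7161494)), -1) = Pow(Rational(-45169232770583, 7161494), -1) = Rational(-7161494, 45169232770583)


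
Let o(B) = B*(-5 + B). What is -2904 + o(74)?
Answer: 2202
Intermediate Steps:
-2904 + o(74) = -2904 + 74*(-5 + 74) = -2904 + 74*69 = -2904 + 5106 = 2202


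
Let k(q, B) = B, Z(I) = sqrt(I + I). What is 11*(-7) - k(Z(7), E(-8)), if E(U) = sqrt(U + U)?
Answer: -77 - 4*I ≈ -77.0 - 4.0*I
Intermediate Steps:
Z(I) = sqrt(2)*sqrt(I) (Z(I) = sqrt(2*I) = sqrt(2)*sqrt(I))
E(U) = sqrt(2)*sqrt(U) (E(U) = sqrt(2*U) = sqrt(2)*sqrt(U))
11*(-7) - k(Z(7), E(-8)) = 11*(-7) - sqrt(2)*sqrt(-8) = -77 - sqrt(2)*2*I*sqrt(2) = -77 - 4*I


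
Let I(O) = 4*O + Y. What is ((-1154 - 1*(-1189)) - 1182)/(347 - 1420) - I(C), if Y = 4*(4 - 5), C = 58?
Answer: -6581/29 ≈ -226.93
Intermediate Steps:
Y = -4 (Y = 4*(-1) = -4)
I(O) = -4 + 4*O (I(O) = 4*O - 4 = -4 + 4*O)
((-1154 - 1*(-1189)) - 1182)/(347 - 1420) - I(C) = ((-1154 - 1*(-1189)) - 1182)/(347 - 1420) - (-4 + 4*58) = ((-1154 + 1189) - 1182)/(-1073) - (-4 + 232) = (35 - 1182)*(-1/1073) - 1*228 = -1147*(-1/1073) - 228 = 31/29 - 228 = -6581/29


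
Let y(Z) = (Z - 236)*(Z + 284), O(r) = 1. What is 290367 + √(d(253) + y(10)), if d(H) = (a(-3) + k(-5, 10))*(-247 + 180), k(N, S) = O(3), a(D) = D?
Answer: 290367 + I*√66310 ≈ 2.9037e+5 + 257.51*I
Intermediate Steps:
k(N, S) = 1
d(H) = 134 (d(H) = (-3 + 1)*(-247 + 180) = -2*(-67) = 134)
y(Z) = (-236 + Z)*(284 + Z)
290367 + √(d(253) + y(10)) = 290367 + √(134 + (-67024 + 10² + 48*10)) = 290367 + √(134 + (-67024 + 100 + 480)) = 290367 + √(134 - 66444) = 290367 + √(-66310) = 290367 + I*√66310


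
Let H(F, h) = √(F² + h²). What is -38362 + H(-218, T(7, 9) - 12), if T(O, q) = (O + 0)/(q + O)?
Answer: -38362 + √12200369/16 ≈ -38144.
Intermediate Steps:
T(O, q) = O/(O + q)
-38362 + H(-218, T(7, 9) - 12) = -38362 + √((-218)² + (7/(7 + 9) - 12)²) = -38362 + √(47524 + (7/16 - 12)²) = -38362 + √(47524 + (-185/16)²) = -38362 + √(47524 + 34225/256) = -38362 + √(12200369/256) = -38362 + √12200369/16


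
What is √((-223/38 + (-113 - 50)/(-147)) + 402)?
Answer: √252964290/798 ≈ 19.931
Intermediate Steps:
√((-223/38 + (-113 - 50)/(-147)) + 402) = √((-223*1/38 - 163*(-1/147)) + 402) = √((-223/38 + 163/147) + 402) = √(-26587/5586 + 402) = √(2218985/5586) = √252964290/798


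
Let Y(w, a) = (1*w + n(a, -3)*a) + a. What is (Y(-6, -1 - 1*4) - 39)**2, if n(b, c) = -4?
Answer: 900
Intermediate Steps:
Y(w, a) = w - 3*a (Y(w, a) = (1*w - 4*a) + a = (w - 4*a) + a = w - 3*a)
(Y(-6, -1 - 1*4) - 39)**2 = ((-6 - 3*(-1 - 1*4)) - 39)**2 = ((-6 - 3*(-1 - 4)) - 39)**2 = ((-6 - 3*(-5)) - 39)**2 = ((-6 + 15) - 39)**2 = (9 - 39)**2 = (-30)**2 = 900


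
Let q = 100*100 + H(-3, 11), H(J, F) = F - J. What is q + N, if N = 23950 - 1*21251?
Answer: 12713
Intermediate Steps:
N = 2699 (N = 23950 - 21251 = 2699)
q = 10014 (q = 100*100 + (11 - 1*(-3)) = 10000 + (11 + 3) = 10000 + 14 = 10014)
q + N = 10014 + 2699 = 12713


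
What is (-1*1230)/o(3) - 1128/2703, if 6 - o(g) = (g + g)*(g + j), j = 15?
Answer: 617/53 ≈ 11.642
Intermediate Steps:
o(g) = 6 - 2*g*(15 + g) (o(g) = 6 - (g + g)*(g + 15) = 6 - 2*g*(15 + g))
(-1*1230)/o(3) - 1128/2703 = (-1*1230)/(6 - 30*3 - 2*3²) - 1128/2703 = -1230/(6 - 90 - 2*9) - 1128*1/2703 = -1230/(6 - 90 - 18) - 376/901 = -1230/(-102) - 376/901 = -1230*(-1/102) - 376/901 = 205/17 - 376/901 = 617/53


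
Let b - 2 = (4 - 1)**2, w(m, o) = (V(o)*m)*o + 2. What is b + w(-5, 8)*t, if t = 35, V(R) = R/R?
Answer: -1319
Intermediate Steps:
V(R) = 1
w(m, o) = 2 + m*o (w(m, o) = (1*m)*o + 2 = m*o + 2 = 2 + m*o)
b = 11 (b = 2 + (4 - 1)**2 = 2 + 3**2 = 2 + 9 = 11)
b + w(-5, 8)*t = 11 + (2 - 5*8)*35 = 11 + (2 - 40)*35 = 11 - 38*35 = 11 - 1330 = -1319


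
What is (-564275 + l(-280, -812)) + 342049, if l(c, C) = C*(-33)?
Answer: -195430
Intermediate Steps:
l(c, C) = -33*C
(-564275 + l(-280, -812)) + 342049 = (-564275 - 33*(-812)) + 342049 = (-564275 + 26796) + 342049 = -537479 + 342049 = -195430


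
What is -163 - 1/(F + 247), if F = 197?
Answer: -72373/444 ≈ -163.00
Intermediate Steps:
-163 - 1/(F + 247) = -163 - 1/(197 + 247) = -163 - 1/444 = -72373/444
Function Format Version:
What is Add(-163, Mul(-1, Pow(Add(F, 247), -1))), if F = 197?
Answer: Rational(-72373, 444) ≈ -163.00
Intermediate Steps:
Add(-163, Mul(-1, Pow(Add(F, 247), -1))) = Add(-163, Mul(-1, Pow(Add(197, 247), -1))) = Add(-163, Mul(-1, Pow(444, -1))) = Add(-163, Mul(-1, Rational(1, 444))) = Add(-163, Rational(-1, 444)) = Rational(-72373, 444)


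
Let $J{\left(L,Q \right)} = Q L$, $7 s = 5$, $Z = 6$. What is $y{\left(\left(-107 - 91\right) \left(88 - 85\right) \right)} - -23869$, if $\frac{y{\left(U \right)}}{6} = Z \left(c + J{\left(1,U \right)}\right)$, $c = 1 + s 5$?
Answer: $\frac{18547}{7} \approx 2649.6$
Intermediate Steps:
$s = \frac{5}{7}$ ($s = \frac{1}{7} \cdot 5 = \frac{5}{7} \approx 0.71429$)
$J{\left(L,Q \right)} = L Q$
$c = \frac{32}{7}$ ($c = 1 + \frac{5}{7} \cdot 5 = 1 + \frac{25}{7} = \frac{32}{7} \approx 4.5714$)
$y{\left(U \right)} = \frac{1152}{7} + 36 U$ ($y{\left(U \right)} = 6 \cdot 6 \left(\frac{32}{7} + 1 U\right) = 6 \cdot 6 \left(\frac{32}{7} + U\right) = 6 \left(\frac{192}{7} + 6 U\right) = \frac{1152}{7} + 36 U$)
$y{\left(\left(-107 - 91\right) \left(88 - 85\right) \right)} - -23869 = \left(\frac{1152}{7} + 36 \left(-107 - 91\right) \left(88 - 85\right)\right) - -23869 = \left(\frac{1152}{7} + 36 \left(\left(-198\right) 3\right)\right) + 23869 = \left(\frac{1152}{7} + 36 \left(-594\right)\right) + 23869 = \left(\frac{1152}{7} - 21384\right) + 23869 = - \frac{148536}{7} + 23869 = \frac{18547}{7}$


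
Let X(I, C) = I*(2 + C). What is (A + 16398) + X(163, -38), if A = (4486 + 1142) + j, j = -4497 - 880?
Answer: 10781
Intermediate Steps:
j = -5377
A = 251 (A = (4486 + 1142) - 5377 = 5628 - 5377 = 251)
(A + 16398) + X(163, -38) = (251 + 16398) + 163*(2 - 38) = 16649 + 163*(-36) = 16649 - 5868 = 10781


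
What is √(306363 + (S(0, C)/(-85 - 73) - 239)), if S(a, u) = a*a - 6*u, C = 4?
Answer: 32*√1865743/79 ≈ 553.29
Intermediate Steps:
S(a, u) = a² - 6*u
√(306363 + (S(0, C)/(-85 - 73) - 239)) = √(306363 + ((0² - 6*4)/(-85 - 73) - 239)) = √(306363 + ((0 - 24)/(-158) - 239)) = √(306363 + (-24*(-1/158) - 239)) = √(306363 + (12/79 - 239)) = √(306363 - 18869/79) = √(24183808/79) = 32*√1865743/79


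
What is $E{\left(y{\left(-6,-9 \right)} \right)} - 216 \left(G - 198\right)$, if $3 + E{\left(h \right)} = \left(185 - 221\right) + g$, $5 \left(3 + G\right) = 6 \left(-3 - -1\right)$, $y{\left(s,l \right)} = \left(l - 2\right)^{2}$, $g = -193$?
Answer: $\frac{218512}{5} \approx 43702.0$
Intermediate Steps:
$y{\left(s,l \right)} = \left(-2 + l\right)^{2}$
$G = - \frac{27}{5}$ ($G = -3 + \frac{6 \left(-3 - -1\right)}{5} = -3 + \frac{6 \left(-3 + 1\right)}{5} = -3 + \frac{6 \left(-2\right)}{5} = -3 + \frac{1}{5} \left(-12\right) = -3 - \frac{12}{5} = - \frac{27}{5} \approx -5.4$)
$E{\left(h \right)} = -232$ ($E{\left(h \right)} = -3 + \left(\left(185 - 221\right) - 193\right) = -3 - 229 = -232$)
$E{\left(y{\left(-6,-9 \right)} \right)} - 216 \left(G - 198\right) = -232 - 216 \left(- \frac{27}{5} - 198\right) = -232 - 216 \left(- \frac{1017}{5}\right) = -232 - - \frac{219672}{5} = -232 + \frac{219672}{5} = \frac{218512}{5}$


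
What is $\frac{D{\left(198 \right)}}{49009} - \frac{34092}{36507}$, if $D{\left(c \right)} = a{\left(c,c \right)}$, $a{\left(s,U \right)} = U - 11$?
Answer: $- \frac{554662673}{596390521} \approx -0.93003$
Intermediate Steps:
$a{\left(s,U \right)} = -11 + U$
$D{\left(c \right)} = -11 + c$
$\frac{D{\left(198 \right)}}{49009} - \frac{34092}{36507} = \frac{-11 + 198}{49009} - \frac{34092}{36507} = 187 \cdot \frac{1}{49009} - \frac{11364}{12169} = \frac{187}{49009} - \frac{11364}{12169} = - \frac{554662673}{596390521}$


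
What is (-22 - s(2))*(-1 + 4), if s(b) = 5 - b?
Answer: -75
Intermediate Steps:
(-22 - s(2))*(-1 + 4) = (-22 - (5 - 1*2))*(-1 + 4) = (-22 - (5 - 2))*3 = (-22 - 1*3)*3 = (-22 - 3)*3 = -25*3 = -75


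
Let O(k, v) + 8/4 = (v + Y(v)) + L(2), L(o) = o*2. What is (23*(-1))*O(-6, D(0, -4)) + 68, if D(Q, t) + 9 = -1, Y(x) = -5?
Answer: 367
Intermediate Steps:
L(o) = 2*o
D(Q, t) = -10 (D(Q, t) = -9 - 1 = -10)
O(k, v) = -3 + v (O(k, v) = -2 + ((v - 5) + 2*2) = -2 + ((-5 + v) + 4) = -2 + (-1 + v) = -3 + v)
(23*(-1))*O(-6, D(0, -4)) + 68 = (23*(-1))*(-3 - 10) + 68 = -23*(-13) + 68 = 299 + 68 = 367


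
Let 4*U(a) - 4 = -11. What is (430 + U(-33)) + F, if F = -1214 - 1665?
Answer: -9803/4 ≈ -2450.8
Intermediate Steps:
F = -2879
U(a) = -7/4 (U(a) = 1 + (¼)*(-11) = 1 - 11/4 = -7/4)
(430 + U(-33)) + F = (430 - 7/4) - 2879 = 1713/4 - 2879 = -9803/4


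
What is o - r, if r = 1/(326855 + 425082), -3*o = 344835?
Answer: -86431398466/751937 ≈ -1.1495e+5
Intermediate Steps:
o = -114945 (o = -⅓*344835 = -114945)
r = 1/751937 ≈ 1.3299e-6
o - r = -114945 - 1*1/751937 = -114945 - 1/751937 = -86431398466/751937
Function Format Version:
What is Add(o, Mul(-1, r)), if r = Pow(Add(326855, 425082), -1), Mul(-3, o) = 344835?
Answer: Rational(-86431398466, 751937) ≈ -1.1495e+5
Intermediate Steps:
o = -114945 (o = Mul(Rational(-1, 3), 344835) = -114945)
r = Rational(1, 751937) (r = Pow(751937, -1) = Rational(1, 751937) ≈ 1.3299e-6)
Add(o, Mul(-1, r)) = Add(-114945, Mul(-1, Rational(1, 751937))) = Add(-114945, Rational(-1, 751937)) = Rational(-86431398466, 751937)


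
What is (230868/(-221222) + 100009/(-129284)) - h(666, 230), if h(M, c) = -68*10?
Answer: 182984382105/269815708 ≈ 678.18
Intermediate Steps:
h(M, c) = -680
(230868/(-221222) + 100009/(-129284)) - h(666, 230) = (230868/(-221222) + 100009/(-129284)) - 1*(-680) = (230868*(-1/221222) + 100009*(-1/129284)) + 680 = (-2178/2087 - 100009/129284) + 680 = -490299335/269815708 + 680 = 182984382105/269815708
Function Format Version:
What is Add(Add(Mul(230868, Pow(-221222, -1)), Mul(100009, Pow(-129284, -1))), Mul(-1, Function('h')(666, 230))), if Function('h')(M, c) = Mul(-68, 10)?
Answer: Rational(182984382105, 269815708) ≈ 678.18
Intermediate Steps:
Function('h')(M, c) = -680
Add(Add(Mul(230868, Pow(-221222, -1)), Mul(100009, Pow(-129284, -1))), Mul(-1, Function('h')(666, 230))) = Add(Add(Mul(230868, Pow(-221222, -1)), Mul(100009, Pow(-129284, -1))), Mul(-1, -680)) = Add(Add(Mul(230868, Rational(-1, 221222)), Mul(100009, Rational(-1, 129284))), 680) = Add(Add(Rational(-2178, 2087), Rational(-100009, 129284)), 680) = Add(Rational(-490299335, 269815708), 680) = Rational(182984382105, 269815708)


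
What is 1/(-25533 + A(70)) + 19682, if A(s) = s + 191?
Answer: 497403503/25272 ≈ 19682.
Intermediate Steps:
A(s) = 191 + s
1/(-25533 + A(70)) + 19682 = 1/(-25533 + (191 + 70)) + 19682 = 1/(-25533 + 261) + 19682 = 1/(-25272) + 19682 = -1/25272 + 19682 = 497403503/25272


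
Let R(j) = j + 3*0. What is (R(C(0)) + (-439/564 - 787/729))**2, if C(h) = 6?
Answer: 322259447041/18783250704 ≈ 17.157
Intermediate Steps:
R(j) = j (R(j) = j + 0 = j)
(R(C(0)) + (-439/564 - 787/729))**2 = (6 + (-439/564 - 787/729))**2 = (6 - 254633/137052)**2 = (567679/137052)**2 = 322259447041/18783250704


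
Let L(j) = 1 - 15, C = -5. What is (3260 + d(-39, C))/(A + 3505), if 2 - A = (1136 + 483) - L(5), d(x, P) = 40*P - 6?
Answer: 1527/937 ≈ 1.6297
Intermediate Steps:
L(j) = -14
d(x, P) = -6 + 40*P
A = -1631 (A = 2 - ((1136 + 483) - 1*(-14)) = 2 - (1619 + 14) = 2 - 1*1633 = 2 - 1633 = -1631)
(3260 + d(-39, C))/(A + 3505) = (3260 + (-6 + 40*(-5)))/(-1631 + 3505) = (3260 + (-6 - 200))/1874 = (3260 - 206)*(1/1874) = 3054*(1/1874) = 1527/937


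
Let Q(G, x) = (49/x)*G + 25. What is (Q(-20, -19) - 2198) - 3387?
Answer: -104660/19 ≈ -5508.4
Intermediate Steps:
Q(G, x) = 25 + 49*G/x (Q(G, x) = 49*G/x + 25 = 25 + 49*G/x)
(Q(-20, -19) - 2198) - 3387 = ((25 + 49*(-20)/(-19)) - 2198) - 3387 = ((25 + 49*(-20)*(-1/19)) - 2198) - 3387 = ((25 + 980/19) - 2198) - 3387 = (1455/19 - 2198) - 3387 = -40307/19 - 3387 = -104660/19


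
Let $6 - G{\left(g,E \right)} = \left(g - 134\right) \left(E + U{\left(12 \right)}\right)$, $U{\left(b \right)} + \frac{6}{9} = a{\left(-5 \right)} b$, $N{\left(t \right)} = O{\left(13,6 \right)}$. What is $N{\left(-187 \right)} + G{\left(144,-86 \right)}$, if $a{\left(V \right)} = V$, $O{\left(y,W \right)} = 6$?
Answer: $\frac{4436}{3} \approx 1478.7$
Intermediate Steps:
$N{\left(t \right)} = 6$
$U{\left(b \right)} = - \frac{2}{3} - 5 b$
$G{\left(g,E \right)} = 6 - \left(-134 + g\right) \left(- \frac{182}{3} + E\right)$ ($G{\left(g,E \right)} = 6 - \left(g - 134\right) \left(E - \frac{182}{3}\right) = 6 - \left(-134 + g\right) \left(E - \frac{182}{3}\right) = 6 - \left(-134 + g\right) \left(- \frac{182}{3} + E\right)$)
$N{\left(-187 \right)} + G{\left(144,-86 \right)} = 6 + \left(- \frac{24370}{3} + 134 \left(-86\right) + \frac{182}{3} \cdot 144 - \left(-86\right) 144\right) = 6 + \left(- \frac{24370}{3} - 11524 + 8736 + 12384\right) = 6 + \frac{4418}{3} = \frac{4436}{3}$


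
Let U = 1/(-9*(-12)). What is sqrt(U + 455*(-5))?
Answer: I*sqrt(737097)/18 ≈ 47.697*I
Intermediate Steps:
U = 1/108 ≈ 0.0092593
sqrt(U + 455*(-5)) = sqrt(1/108 + 455*(-5)) = sqrt(1/108 - 2275) = sqrt(-245699/108) = I*sqrt(737097)/18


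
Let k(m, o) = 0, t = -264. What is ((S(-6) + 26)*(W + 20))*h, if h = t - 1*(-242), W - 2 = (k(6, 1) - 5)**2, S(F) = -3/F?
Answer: -27401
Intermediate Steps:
W = 27 (W = 2 + (0 - 5)**2 = 2 + (-5)**2 = 2 + 25 = 27)
h = -22 (h = -264 - 1*(-242) = -264 + 242 = -22)
((S(-6) + 26)*(W + 20))*h = ((-3/(-6) + 26)*(27 + 20))*(-22) = ((-3*(-1/6) + 26)*47)*(-22) = ((1/2 + 26)*47)*(-22) = ((53/2)*47)*(-22) = (2491/2)*(-22) = -27401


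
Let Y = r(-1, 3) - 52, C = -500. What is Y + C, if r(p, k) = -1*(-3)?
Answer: -549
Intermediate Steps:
r(p, k) = 3
Y = -49 (Y = 3 - 52 = -49)
Y + C = -49 - 500 = -549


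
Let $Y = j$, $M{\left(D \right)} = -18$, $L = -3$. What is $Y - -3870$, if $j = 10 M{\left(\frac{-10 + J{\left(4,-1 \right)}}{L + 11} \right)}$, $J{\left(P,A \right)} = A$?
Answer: $3690$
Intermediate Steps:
$j = -180$ ($j = 10 \left(-18\right) = -180$)
$Y = -180$
$Y - -3870 = -180 - -3870 = -180 + 3870 = 3690$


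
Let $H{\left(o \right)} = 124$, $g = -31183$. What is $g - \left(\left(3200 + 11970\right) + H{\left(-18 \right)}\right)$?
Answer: $-46477$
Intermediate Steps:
$g - \left(\left(3200 + 11970\right) + H{\left(-18 \right)}\right) = -31183 - \left(\left(3200 + 11970\right) + 124\right) = -31183 - \left(15170 + 124\right) = -31183 - 15294 = -46477$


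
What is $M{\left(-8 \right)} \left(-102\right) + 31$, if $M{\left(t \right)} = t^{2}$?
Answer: $-6497$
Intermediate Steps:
$M{\left(-8 \right)} \left(-102\right) + 31 = \left(-8\right)^{2} \left(-102\right) + 31 = 64 \left(-102\right) + 31 = -6528 + 31 = -6497$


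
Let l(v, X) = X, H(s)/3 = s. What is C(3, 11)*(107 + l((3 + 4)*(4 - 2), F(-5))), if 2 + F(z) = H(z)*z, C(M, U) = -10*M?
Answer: -5400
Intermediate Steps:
H(s) = 3*s
F(z) = -2 + 3*z² (F(z) = -2 + (3*z)*z = -2 + 3*z²)
C(3, 11)*(107 + l((3 + 4)*(4 - 2), F(-5))) = (-10*3)*(107 + (-2 + 3*(-5)²)) = -30*(107 + (-2 + 3*25)) = -30*(107 + (-2 + 75)) = -30*(107 + 73) = -30*180 = -5400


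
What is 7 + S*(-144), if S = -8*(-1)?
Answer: -1145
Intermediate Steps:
S = 8
7 + S*(-144) = 7 + 8*(-144) = 7 - 1152 = -1145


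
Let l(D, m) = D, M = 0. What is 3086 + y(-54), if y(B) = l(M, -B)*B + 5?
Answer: 3091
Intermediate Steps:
y(B) = 5 (y(B) = 0*B + 5 = 0 + 5 = 5)
3086 + y(-54) = 3086 + 5 = 3091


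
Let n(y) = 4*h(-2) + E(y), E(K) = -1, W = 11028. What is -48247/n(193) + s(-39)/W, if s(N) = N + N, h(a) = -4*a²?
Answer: 88677141/119470 ≈ 742.25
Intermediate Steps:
s(N) = 2*N
n(y) = -65 (n(y) = 4*(-4*(-2)²) - 1 = 4*(-4*4) - 1 = 4*(-16) - 1 = -64 - 1 = -65)
-48247/n(193) + s(-39)/W = -48247/(-65) + (2*(-39))/11028 = -48247*(-1/65) - 78*1/11028 = 48247/65 - 13/1838 = 88677141/119470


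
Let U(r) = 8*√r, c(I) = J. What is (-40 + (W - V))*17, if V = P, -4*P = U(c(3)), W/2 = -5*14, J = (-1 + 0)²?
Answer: -3026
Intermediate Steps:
J = 1 (J = (-1)² = 1)
W = -140 (W = 2*(-5*14) = 2*(-70) = -140)
c(I) = 1
P = -2 (P = -2*√1 = -2 ≈ -2.0000)
V = -2
(-40 + (W - V))*17 = (-40 + (-140 - 1*(-2)))*17 = (-40 + (-140 + 2))*17 = (-40 - 138)*17 = -178*17 = -3026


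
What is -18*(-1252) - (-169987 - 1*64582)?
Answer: 257105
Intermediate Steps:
-18*(-1252) - (-169987 - 1*64582) = 22536 - (-169987 - 64582) = 22536 - 1*(-234569) = 22536 + 234569 = 257105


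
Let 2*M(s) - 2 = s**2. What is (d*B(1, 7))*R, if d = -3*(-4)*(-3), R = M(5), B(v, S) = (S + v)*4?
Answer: -15552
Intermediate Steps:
B(v, S) = 4*S + 4*v
M(s) = 1 + s**2/2
R = 27/2 (R = 1 + (1/2)*5**2 = 1 + (1/2)*25 = 1 + 25/2 = 27/2 ≈ 13.500)
d = -36 (d = 12*(-3) = -36)
(d*B(1, 7))*R = -36*(4*7 + 4*1)*(27/2) = -36*(28 + 4)*(27/2) = -36*32*(27/2) = -1152*27/2 = -15552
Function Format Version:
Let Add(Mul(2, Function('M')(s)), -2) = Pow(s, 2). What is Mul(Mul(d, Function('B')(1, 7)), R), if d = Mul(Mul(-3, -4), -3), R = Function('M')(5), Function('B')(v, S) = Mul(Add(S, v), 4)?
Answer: -15552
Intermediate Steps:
Function('B')(v, S) = Add(Mul(4, S), Mul(4, v))
Function('M')(s) = Add(1, Mul(Rational(1, 2), Pow(s, 2)))
R = Rational(27, 2) (R = Add(1, Mul(Rational(1, 2), Pow(5, 2))) = Add(1, Mul(Rational(1, 2), 25)) = Add(1, Rational(25, 2)) = Rational(27, 2) ≈ 13.500)
d = -36 (d = Mul(12, -3) = -36)
Mul(Mul(d, Function('B')(1, 7)), R) = Mul(Mul(-36, Add(Mul(4, 7), Mul(4, 1))), Rational(27, 2)) = Mul(Mul(-36, Add(28, 4)), Rational(27, 2)) = Mul(Mul(-36, 32), Rational(27, 2)) = Mul(-1152, Rational(27, 2)) = -15552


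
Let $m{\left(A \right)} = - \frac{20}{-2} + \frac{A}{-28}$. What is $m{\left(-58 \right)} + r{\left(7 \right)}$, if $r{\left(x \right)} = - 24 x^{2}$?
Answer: $- \frac{16295}{14} \approx -1163.9$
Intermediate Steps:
$m{\left(A \right)} = 10 - \frac{A}{28}$ ($m{\left(A \right)} = \left(-20\right) \left(- \frac{1}{2}\right) + A \left(- \frac{1}{28}\right) = 10 - \frac{A}{28}$)
$m{\left(-58 \right)} + r{\left(7 \right)} = \left(10 - - \frac{29}{14}\right) - 24 \cdot 7^{2} = \left(10 + \frac{29}{14}\right) - 1176 = \frac{169}{14} - 1176 = - \frac{16295}{14}$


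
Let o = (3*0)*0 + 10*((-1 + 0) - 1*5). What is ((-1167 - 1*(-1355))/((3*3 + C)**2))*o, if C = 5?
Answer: -2820/49 ≈ -57.551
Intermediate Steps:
o = -60 (o = 0*0 + 10*(-1 - 5) = 0 + 10*(-6) = 0 - 60 = -60)
((-1167 - 1*(-1355))/((3*3 + C)**2))*o = ((-1167 - 1*(-1355))/((3*3 + 5)**2))*(-60) = ((-1167 + 1355)/((9 + 5)**2))*(-60) = (188/(14**2))*(-60) = (188/196)*(-60) = (188*(1/196))*(-60) = (47/49)*(-60) = -2820/49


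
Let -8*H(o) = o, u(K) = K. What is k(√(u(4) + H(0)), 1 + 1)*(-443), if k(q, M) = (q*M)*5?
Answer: -8860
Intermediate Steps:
H(o) = -o/8
k(q, M) = 5*M*q (k(q, M) = (M*q)*5 = 5*M*q)
k(√(u(4) + H(0)), 1 + 1)*(-443) = (5*(1 + 1)*√(4 - ⅛*0))*(-443) = (5*2*√(4 + 0))*(-443) = (5*2*√4)*(-443) = (5*2*2)*(-443) = 20*(-443) = -8860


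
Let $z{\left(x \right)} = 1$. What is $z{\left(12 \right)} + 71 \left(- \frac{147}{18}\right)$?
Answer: $- \frac{3473}{6} \approx -578.83$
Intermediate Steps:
$z{\left(12 \right)} + 71 \left(- \frac{147}{18}\right) = 1 + 71 \left(- \frac{147}{18}\right) = 1 + 71 \left(\left(-147\right) \frac{1}{18}\right) = 1 + 71 \left(- \frac{49}{6}\right) = 1 - \frac{3479}{6} = - \frac{3473}{6}$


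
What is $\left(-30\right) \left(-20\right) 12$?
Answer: $7200$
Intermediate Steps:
$\left(-30\right) \left(-20\right) 12 = 600 \cdot 12 = 7200$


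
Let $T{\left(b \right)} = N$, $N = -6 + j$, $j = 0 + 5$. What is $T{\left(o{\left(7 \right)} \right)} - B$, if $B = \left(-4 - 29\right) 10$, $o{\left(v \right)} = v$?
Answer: $329$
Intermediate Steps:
$j = 5$
$N = -1$ ($N = -6 + 5 = -1$)
$T{\left(b \right)} = -1$
$B = -330$ ($B = \left(-33\right) 10 = -330$)
$T{\left(o{\left(7 \right)} \right)} - B = -1 - -330 = -1 + 330 = 329$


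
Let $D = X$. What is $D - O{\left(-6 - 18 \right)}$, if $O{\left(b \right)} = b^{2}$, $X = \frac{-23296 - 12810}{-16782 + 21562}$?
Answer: $- \frac{1394693}{2390} \approx -583.55$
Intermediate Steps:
$X = - \frac{18053}{2390}$ ($X = - \frac{36106}{4780} = \left(-36106\right) \frac{1}{4780} = - \frac{18053}{2390} \approx -7.5536$)
$D = - \frac{18053}{2390} \approx -7.5536$
$D - O{\left(-6 - 18 \right)} = - \frac{18053}{2390} - \left(-6 - 18\right)^{2} = - \frac{18053}{2390} - \left(-24\right)^{2} = - \frac{18053}{2390} - 576 = - \frac{1394693}{2390}$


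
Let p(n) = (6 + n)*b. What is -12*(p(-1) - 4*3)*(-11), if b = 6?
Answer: 2376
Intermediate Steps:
p(n) = 36 + 6*n (p(n) = (6 + n)*6 = 36 + 6*n)
-12*(p(-1) - 4*3)*(-11) = -12*((36 + 6*(-1)) - 4*3)*(-11) = -12*((36 - 6) - 12)*(-11) = -12*(30 - 12)*(-11) = -12*18*(-11) = -216*(-11) = 2376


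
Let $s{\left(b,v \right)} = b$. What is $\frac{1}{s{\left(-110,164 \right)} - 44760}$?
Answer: $- \frac{1}{44870} \approx -2.2287 \cdot 10^{-5}$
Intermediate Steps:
$\frac{1}{s{\left(-110,164 \right)} - 44760} = \frac{1}{-110 - 44760} = \frac{1}{-44870} = - \frac{1}{44870}$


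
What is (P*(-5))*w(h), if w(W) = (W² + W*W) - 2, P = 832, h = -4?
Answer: -124800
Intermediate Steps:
w(W) = -2 + 2*W² (w(W) = (W² + W²) - 2 = 2*W² - 2 = -2 + 2*W²)
(P*(-5))*w(h) = (832*(-5))*(-2 + 2*(-4)²) = -4160*(-2 + 2*16) = -4160*(-2 + 32) = -4160*30 = -124800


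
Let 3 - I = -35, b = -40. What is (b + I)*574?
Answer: -1148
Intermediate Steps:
I = 38 (I = 3 - 1*(-35) = 3 + 35 = 38)
(b + I)*574 = (-40 + 38)*574 = -2*574 = -1148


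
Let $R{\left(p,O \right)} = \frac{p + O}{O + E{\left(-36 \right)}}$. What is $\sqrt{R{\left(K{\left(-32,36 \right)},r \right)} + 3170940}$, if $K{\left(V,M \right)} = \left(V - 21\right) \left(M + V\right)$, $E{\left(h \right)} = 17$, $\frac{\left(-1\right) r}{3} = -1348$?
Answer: $\frac{2 \sqrt{13073568337373}}{4061} \approx 1780.7$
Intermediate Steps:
$r = 4044$ ($r = \left(-3\right) \left(-1348\right) = 4044$)
$K{\left(V,M \right)} = \left(-21 + V\right) \left(M + V\right)$
$R{\left(p,O \right)} = \frac{O + p}{17 + O}$ ($R{\left(p,O \right)} = \frac{p + O}{O + 17} = \frac{O + p}{17 + O}$)
$\sqrt{R{\left(K{\left(-32,36 \right)},r \right)} + 3170940} = \sqrt{\frac{4044 + \left(\left(-32\right)^{2} - 756 - -672 + 36 \left(-32\right)\right)}{17 + 4044} + 3170940} = \sqrt{\frac{4044 + \left(1024 - 756 + 672 - 1152\right)}{4061} + 3170940} = \sqrt{\frac{4044 - 212}{4061} + 3170940} = \sqrt{\frac{1}{4061} \cdot 3832 + 3170940} = \sqrt{\frac{3832}{4061} + 3170940} = \sqrt{\frac{12877191172}{4061}} = \frac{2 \sqrt{13073568337373}}{4061}$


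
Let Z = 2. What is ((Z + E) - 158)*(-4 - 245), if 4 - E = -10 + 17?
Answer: 39591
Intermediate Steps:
E = -3 (E = 4 - (-10 + 17) = 4 - 1*7 = 4 - 7 = -3)
((Z + E) - 158)*(-4 - 245) = ((2 - 3) - 158)*(-4 - 245) = (-1 - 158)*(-249) = -159*(-249) = 39591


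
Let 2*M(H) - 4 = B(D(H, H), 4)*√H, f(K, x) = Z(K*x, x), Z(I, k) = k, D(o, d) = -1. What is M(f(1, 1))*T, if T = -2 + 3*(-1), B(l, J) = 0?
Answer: -10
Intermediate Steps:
f(K, x) = x
T = -5 (T = -2 - 3 = -5)
M(H) = 2 (M(H) = 2 + (0*√H)/2 = 2 + (½)*0 = 2 + 0 = 2)
M(f(1, 1))*T = 2*(-5) = -10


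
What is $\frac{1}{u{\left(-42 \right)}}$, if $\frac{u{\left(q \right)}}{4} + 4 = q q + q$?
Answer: $\frac{1}{6872} \approx 0.00014552$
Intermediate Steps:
$u{\left(q \right)} = -16 + 4 q + 4 q^{2}$ ($u{\left(q \right)} = -16 + 4 \left(q q + q\right) = -16 + 4 \left(q^{2} + q\right) = -16 + 4 \left(q + q^{2}\right) = -16 + \left(4 q + 4 q^{2}\right) = -16 + 4 q + 4 q^{2}$)
$\frac{1}{u{\left(-42 \right)}} = \frac{1}{-16 + 4 \left(-42\right) + 4 \left(-42\right)^{2}} = \frac{1}{-16 - 168 + 4 \cdot 1764} = \frac{1}{-16 - 168 + 7056} = \frac{1}{6872}$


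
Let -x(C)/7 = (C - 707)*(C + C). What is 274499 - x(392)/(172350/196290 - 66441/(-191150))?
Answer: -580442141338571/510960071 ≈ -1.1360e+6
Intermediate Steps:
x(C) = -14*C*(-707 + C) (x(C) = -7*(C - 707)*(C + C) = -7*(-707 + C)*2*C = -14*C*(-707 + C))
274499 - x(392)/(172350/196290 - 66441/(-191150)) = 274499 - 14*392*(707 - 1*392)/(172350/196290 - 66441/(-191150)) = 274499 - 14*392*(707 - 392)/(172350*(1/196290) - 66441*(-1/191150)) = 274499 - 14*392*315/(1915/2181 + 66441/191150) = 274499 - 1728720/510960071/416898150 = 274499 - 1728720*416898150/510960071 = 274499 - 1*720700169868000/510960071 = 274499 - 720700169868000/510960071 = -580442141338571/510960071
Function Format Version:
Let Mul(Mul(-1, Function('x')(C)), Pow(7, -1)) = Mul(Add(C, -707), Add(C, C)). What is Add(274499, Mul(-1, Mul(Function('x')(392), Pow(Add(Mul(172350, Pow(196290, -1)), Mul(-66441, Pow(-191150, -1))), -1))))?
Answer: Rational(-580442141338571, 510960071) ≈ -1.1360e+6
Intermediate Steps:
Function('x')(C) = Mul(-14, C, Add(-707, C)) (Function('x')(C) = Mul(-7, Mul(Add(C, -707), Add(C, C))) = Mul(-7, Mul(Add(-707, C), Mul(2, C))) = Mul(-7, Mul(2, C, Add(-707, C))) = Mul(-14, C, Add(-707, C)))
Add(274499, Mul(-1, Mul(Function('x')(392), Pow(Add(Mul(172350, Pow(196290, -1)), Mul(-66441, Pow(-191150, -1))), -1)))) = Add(274499, Mul(-1, Mul(Mul(14, 392, Add(707, Mul(-1, 392))), Pow(Add(Mul(172350, Pow(196290, -1)), Mul(-66441, Pow(-191150, -1))), -1)))) = Add(274499, Mul(-1, Mul(Mul(14, 392, Add(707, -392)), Pow(Add(Mul(172350, Rational(1, 196290)), Mul(-66441, Rational(-1, 191150))), -1)))) = Add(274499, Mul(-1, Mul(Mul(14, 392, 315), Pow(Add(Rational(1915, 2181), Rational(66441, 191150)), -1)))) = Add(274499, Mul(-1, Mul(1728720, Pow(Rational(510960071, 416898150), -1)))) = Add(274499, Mul(-1, Mul(1728720, Rational(416898150, 510960071)))) = Add(274499, Mul(-1, Rational(720700169868000, 510960071))) = Add(274499, Rational(-720700169868000, 510960071)) = Rational(-580442141338571, 510960071)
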